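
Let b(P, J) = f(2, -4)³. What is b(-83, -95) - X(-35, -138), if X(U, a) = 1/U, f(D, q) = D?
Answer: 281/35 ≈ 8.0286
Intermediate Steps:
b(P, J) = 8 (b(P, J) = 2³ = 8)
b(-83, -95) - X(-35, -138) = 8 - 1/(-35) = 8 - 1*(-1/35) = 8 + 1/35 = 281/35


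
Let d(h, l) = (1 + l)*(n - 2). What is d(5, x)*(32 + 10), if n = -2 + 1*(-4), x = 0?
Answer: -336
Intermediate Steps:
n = -6 (n = -2 - 4 = -6)
d(h, l) = -8 - 8*l (d(h, l) = (1 + l)*(-6 - 2) = (1 + l)*(-8) = -8 - 8*l)
d(5, x)*(32 + 10) = (-8 - 8*0)*(32 + 10) = (-8 + 0)*42 = -8*42 = -336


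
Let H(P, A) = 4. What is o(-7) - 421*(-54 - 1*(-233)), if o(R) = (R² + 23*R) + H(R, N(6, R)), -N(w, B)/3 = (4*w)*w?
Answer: -75467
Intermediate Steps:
N(w, B) = -12*w² (N(w, B) = -3*4*w*w = -12*w²)
o(R) = 4 + R² + 23*R (o(R) = (R² + 23*R) + 4 = 4 + R² + 23*R)
o(-7) - 421*(-54 - 1*(-233)) = (4 + (-7)² + 23*(-7)) - 421*(-54 - 1*(-233)) = (4 + 49 - 161) - 421*(-54 + 233) = -108 - 421*179 = -108 - 75359 = -75467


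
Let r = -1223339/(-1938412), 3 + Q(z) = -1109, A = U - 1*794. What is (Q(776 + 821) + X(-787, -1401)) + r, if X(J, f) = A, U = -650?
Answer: -4953357733/1938412 ≈ -2555.4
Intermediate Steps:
A = -1444 (A = -650 - 1*794 = -650 - 794 = -1444)
X(J, f) = -1444
Q(z) = -1112 (Q(z) = -3 - 1109 = -1112)
r = 1223339/1938412 (r = -1223339*(-1/1938412) = 1223339/1938412 ≈ 0.63110)
(Q(776 + 821) + X(-787, -1401)) + r = (-1112 - 1444) + 1223339/1938412 = -2556 + 1223339/1938412 = -4953357733/1938412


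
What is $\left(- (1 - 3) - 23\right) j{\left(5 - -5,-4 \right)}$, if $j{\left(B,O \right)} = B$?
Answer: $-210$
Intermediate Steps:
$\left(- (1 - 3) - 23\right) j{\left(5 - -5,-4 \right)} = \left(- (1 - 3) - 23\right) \left(5 - -5\right) = \left(\left(-1\right) \left(-2\right) - 23\right) \left(5 + 5\right) = \left(2 - 23\right) 10 = \left(-21\right) 10 = -210$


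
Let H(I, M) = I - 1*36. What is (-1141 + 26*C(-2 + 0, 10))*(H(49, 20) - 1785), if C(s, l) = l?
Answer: 1561132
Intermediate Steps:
H(I, M) = -36 + I (H(I, M) = I - 36 = -36 + I)
(-1141 + 26*C(-2 + 0, 10))*(H(49, 20) - 1785) = (-1141 + 26*10)*((-36 + 49) - 1785) = (-1141 + 260)*(13 - 1785) = -881*(-1772) = 1561132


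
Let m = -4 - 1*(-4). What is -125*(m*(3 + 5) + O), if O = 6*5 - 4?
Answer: -3250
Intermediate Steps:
m = 0 (m = -4 + 4 = 0)
O = 26 (O = 30 - 4 = 26)
-125*(m*(3 + 5) + O) = -125*(0*(3 + 5) + 26) = -125*(0*8 + 26) = -125*(0 + 26) = -125*26 = -3250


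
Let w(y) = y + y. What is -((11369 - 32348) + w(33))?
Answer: 20913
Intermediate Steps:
w(y) = 2*y
-((11369 - 32348) + w(33)) = -((11369 - 32348) + 2*33) = -(-20979 + 66) = -1*(-20913) = 20913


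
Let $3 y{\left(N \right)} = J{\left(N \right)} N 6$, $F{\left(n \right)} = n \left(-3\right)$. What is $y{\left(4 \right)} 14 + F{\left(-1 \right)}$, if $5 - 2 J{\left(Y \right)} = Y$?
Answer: $59$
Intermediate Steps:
$J{\left(Y \right)} = \frac{5}{2} - \frac{Y}{2}$
$F{\left(n \right)} = - 3 n$
$y{\left(N \right)} = 2 N \left(\frac{5}{2} - \frac{N}{2}\right)$ ($y{\left(N \right)} = \frac{\left(\frac{5}{2} - \frac{N}{2}\right) N 6}{3} = \frac{N \left(\frac{5}{2} - \frac{N}{2}\right) 6}{3} = \frac{6 N \left(\frac{5}{2} - \frac{N}{2}\right)}{3} = 2 N \left(\frac{5}{2} - \frac{N}{2}\right)$)
$y{\left(4 \right)} 14 + F{\left(-1 \right)} = 4 \left(5 - 4\right) 14 - -3 = 4 \left(5 - 4\right) 14 + 3 = 4 \cdot 1 \cdot 14 + 3 = 4 \cdot 14 + 3 = 56 + 3 = 59$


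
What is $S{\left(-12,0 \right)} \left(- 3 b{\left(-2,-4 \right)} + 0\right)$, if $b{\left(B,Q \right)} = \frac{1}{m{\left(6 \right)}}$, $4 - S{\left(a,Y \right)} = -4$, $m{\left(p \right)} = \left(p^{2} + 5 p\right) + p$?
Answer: $- \frac{1}{3} \approx -0.33333$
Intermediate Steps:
$m{\left(p \right)} = p^{2} + 6 p$
$S{\left(a,Y \right)} = 8$ ($S{\left(a,Y \right)} = 4 - -4 = 4 + 4 = 8$)
$b{\left(B,Q \right)} = \frac{1}{72}$ ($b{\left(B,Q \right)} = \frac{1}{6 \left(6 + 6\right)} = \frac{1}{6 \cdot 12} = \frac{1}{72}$)
$S{\left(-12,0 \right)} \left(- 3 b{\left(-2,-4 \right)} + 0\right) = 8 \left(\left(-3\right) \frac{1}{72} + 0\right) = 8 \left(- \frac{1}{24} + 0\right) = 8 \left(- \frac{1}{24}\right) = - \frac{1}{3}$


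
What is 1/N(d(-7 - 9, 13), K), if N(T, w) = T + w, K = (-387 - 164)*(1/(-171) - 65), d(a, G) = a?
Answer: 9/322220 ≈ 2.7931e-5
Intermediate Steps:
K = 322364/9 (K = -551*(-1/171 - 65) = -551*(-11116/171) = 322364/9 ≈ 35818.)
1/N(d(-7 - 9, 13), K) = 1/((-7 - 9) + 322364/9) = 1/(-16 + 322364/9) = 1/(322220/9) = 9/322220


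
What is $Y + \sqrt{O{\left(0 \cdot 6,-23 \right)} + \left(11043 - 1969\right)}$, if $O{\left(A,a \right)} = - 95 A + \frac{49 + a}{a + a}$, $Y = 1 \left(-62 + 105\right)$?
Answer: $43 + \frac{\sqrt{4799847}}{23} \approx 138.25$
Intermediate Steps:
$Y = 43$ ($Y = 1 \cdot 43 = 43$)
$O{\left(A,a \right)} = - 95 A + \frac{49 + a}{2 a}$
$Y + \sqrt{O{\left(0 \cdot 6,-23 \right)} + \left(11043 - 1969\right)} = 43 + \sqrt{\frac{49 - - 23 \left(-1 + 190 \cdot 0 \cdot 6\right)}{2 \left(-23\right)} + \left(11043 - 1969\right)} = 43 + \sqrt{\frac{1}{2} \left(- \frac{1}{23}\right) \left(49 - - 23 \left(-1 + 190 \cdot 0\right)\right) + 9074} = 43 + \sqrt{\frac{1}{2} \left(- \frac{1}{23}\right) \left(49 - - 23 \left(-1 + 0\right)\right) + 9074} = 43 + \sqrt{\frac{1}{2} \left(- \frac{1}{23}\right) \left(49 - \left(-23\right) \left(-1\right)\right) + 9074} = 43 + \sqrt{\frac{1}{2} \left(- \frac{1}{23}\right) \left(49 - 23\right) + 9074} = 43 + \sqrt{\frac{1}{2} \left(- \frac{1}{23}\right) 26 + 9074} = 43 + \sqrt{- \frac{13}{23} + 9074} = 43 + \sqrt{\frac{208689}{23}} = 43 + \frac{\sqrt{4799847}}{23}$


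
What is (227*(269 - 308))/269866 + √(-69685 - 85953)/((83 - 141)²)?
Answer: -8853/269866 + I*√155638/3364 ≈ -0.032805 + 0.11727*I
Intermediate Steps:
(227*(269 - 308))/269866 + √(-69685 - 85953)/((83 - 141)²) = (227*(-39))*(1/269866) + √(-155638)/((-58)²) = -8853*1/269866 + (I*√155638)/3364 = -8853/269866 + (I*√155638)*(1/3364) = -8853/269866 + I*√155638/3364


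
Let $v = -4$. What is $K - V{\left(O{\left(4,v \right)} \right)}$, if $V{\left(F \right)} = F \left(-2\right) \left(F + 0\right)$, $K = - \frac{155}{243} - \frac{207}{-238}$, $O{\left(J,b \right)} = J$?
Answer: $\frac{1864099}{57834} \approx 32.232$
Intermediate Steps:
$K = \frac{13411}{57834}$ ($K = \left(-155\right) \frac{1}{243} - - \frac{207}{238} = - \frac{155}{243} + \frac{207}{238} = \frac{13411}{57834} \approx 0.23189$)
$V{\left(F \right)} = - 2 F^{2}$ ($V{\left(F \right)} = - 2 F F = - 2 F^{2}$)
$K - V{\left(O{\left(4,v \right)} \right)} = \frac{13411}{57834} - - 2 \cdot 4^{2} = \frac{13411}{57834} - \left(-2\right) 16 = \frac{13411}{57834} - -32 = \frac{13411}{57834} + 32 = \frac{1864099}{57834}$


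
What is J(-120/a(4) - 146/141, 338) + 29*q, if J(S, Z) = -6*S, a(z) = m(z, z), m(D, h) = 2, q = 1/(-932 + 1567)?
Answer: 10930983/29845 ≈ 366.26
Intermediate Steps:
q = 1/635 ≈ 0.0015748
a(z) = 2
J(-120/a(4) - 146/141, 338) + 29*q = -6*(-120/2 - 146/141) + 29*(1/635) = -6*(-120*½ - 146*1/141) + 29/635 = -6*(-60 - 146/141) + 29/635 = -6*(-8606/141) + 29/635 = 17212/47 + 29/635 = 10930983/29845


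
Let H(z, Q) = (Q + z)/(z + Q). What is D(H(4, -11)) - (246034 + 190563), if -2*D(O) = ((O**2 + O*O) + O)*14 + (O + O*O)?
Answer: -436619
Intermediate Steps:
H(z, Q) = 1 (H(z, Q) = (Q + z)/(Q + z) = 1)
D(O) = -29*O**2/2 - 15*O/2 (D(O) = -(((O**2 + O*O) + O)*14 + (O + O*O))/2 = -(((O**2 + O**2) + O)*14 + (O + O**2))/2 = -((2*O**2 + O)*14 + (O + O**2))/2 = -((O + 2*O**2)*14 + (O + O**2))/2 = -((14*O + 28*O**2) + (O + O**2))/2 = -(15*O + 29*O**2)/2 = -29*O**2/2 - 15*O/2)
D(H(4, -11)) - (246034 + 190563) = -1/2*1*(15 + 29*1) - (246034 + 190563) = -1/2*1*(15 + 29) - 1*436597 = -1/2*1*44 - 436597 = -22 - 436597 = -436619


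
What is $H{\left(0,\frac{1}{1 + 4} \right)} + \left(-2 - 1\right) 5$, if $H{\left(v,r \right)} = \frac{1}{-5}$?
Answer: $- \frac{76}{5} \approx -15.2$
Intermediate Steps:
$H{\left(v,r \right)} = - \frac{1}{5}$
$H{\left(0,\frac{1}{1 + 4} \right)} + \left(-2 - 1\right) 5 = - \frac{1}{5} + \left(-2 - 1\right) 5 = - \frac{1}{5} - 15 = - \frac{76}{5}$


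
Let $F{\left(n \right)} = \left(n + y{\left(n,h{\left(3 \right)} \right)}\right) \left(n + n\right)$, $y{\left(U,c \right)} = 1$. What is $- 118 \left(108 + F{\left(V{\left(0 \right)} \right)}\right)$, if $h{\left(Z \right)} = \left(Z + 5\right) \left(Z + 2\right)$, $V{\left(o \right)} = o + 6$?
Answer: $-22656$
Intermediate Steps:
$V{\left(o \right)} = 6 + o$
$h{\left(Z \right)} = \left(2 + Z\right) \left(5 + Z\right)$ ($h{\left(Z \right)} = \left(5 + Z\right) \left(2 + Z\right) = \left(2 + Z\right) \left(5 + Z\right)$)
$F{\left(n \right)} = 2 n \left(1 + n\right)$ ($F{\left(n \right)} = \left(n + 1\right) \left(n + n\right) = \left(1 + n\right) 2 n = 2 n \left(1 + n\right)$)
$- 118 \left(108 + F{\left(V{\left(0 \right)} \right)}\right) = - 118 \left(108 + 2 \left(6 + 0\right) \left(1 + \left(6 + 0\right)\right)\right) = - 118 \left(108 + 2 \cdot 6 \left(1 + 6\right)\right) = - 118 \left(108 + 2 \cdot 6 \cdot 7\right) = - 118 \left(108 + 84\right) = \left(-118\right) 192 = -22656$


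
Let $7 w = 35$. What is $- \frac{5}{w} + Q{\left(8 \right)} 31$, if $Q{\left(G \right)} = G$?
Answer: $247$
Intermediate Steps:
$w = 5$ ($w = \frac{1}{7} \cdot 35 = 5$)
$- \frac{5}{w} + Q{\left(8 \right)} 31 = - \frac{5}{5} + 8 \cdot 31 = \left(-5\right) \frac{1}{5} + 248 = -1 + 248 = 247$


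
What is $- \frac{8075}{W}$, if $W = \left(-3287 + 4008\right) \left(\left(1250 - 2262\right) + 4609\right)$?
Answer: $- \frac{8075}{2593437} \approx -0.0031136$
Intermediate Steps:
$W = 2593437$ ($W = 721 \left(-1012 + 4609\right) = 721 \cdot 3597 = 2593437$)
$- \frac{8075}{W} = - \frac{8075}{2593437}$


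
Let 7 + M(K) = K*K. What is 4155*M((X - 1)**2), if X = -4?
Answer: 2567790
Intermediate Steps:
M(K) = -7 + K**2 (M(K) = -7 + K*K = -7 + K**2)
4155*M((X - 1)**2) = 4155*(-7 + ((-4 - 1)**2)**2) = 4155*(-7 + ((-5)**2)**2) = 4155*(-7 + 25**2) = 4155*(-7 + 625) = 4155*618 = 2567790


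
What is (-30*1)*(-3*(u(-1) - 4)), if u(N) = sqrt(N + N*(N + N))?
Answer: -270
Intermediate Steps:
u(N) = sqrt(N + 2*N**2) (u(N) = sqrt(N + N*(2*N)) = sqrt(N + 2*N**2))
(-30*1)*(-3*(u(-1) - 4)) = (-30*1)*(-3*(sqrt(-(1 + 2*(-1))) - 4)) = -(-90)*(sqrt(-(1 - 2)) - 4) = -(-90)*(sqrt(-1*(-1)) - 4) = -(-90)*(sqrt(1) - 4) = -(-90)*(1 - 4) = -(-90)*(-3) = -30*9 = -270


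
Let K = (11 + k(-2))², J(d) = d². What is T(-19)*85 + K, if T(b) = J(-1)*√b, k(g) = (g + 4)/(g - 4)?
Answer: 1024/9 + 85*I*√19 ≈ 113.78 + 370.51*I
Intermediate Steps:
k(g) = (4 + g)/(-4 + g)
T(b) = √b (T(b) = (-1)²*√b = 1*√b = √b)
K = 1024/9 (K = (11 + (4 - 2)/(-4 - 2))² = (11 + 2/(-6))² = (11 - ⅙*2)² = (11 - ⅓)² = (32/3)² = 1024/9 ≈ 113.78)
T(-19)*85 + K = √(-19)*85 + 1024/9 = (I*√19)*85 + 1024/9 = 85*I*√19 + 1024/9 = 1024/9 + 85*I*√19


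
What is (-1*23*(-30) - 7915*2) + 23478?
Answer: 8338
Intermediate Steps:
(-1*23*(-30) - 7915*2) + 23478 = (-23*(-30) - 15830) + 23478 = (690 - 15830) + 23478 = -15140 + 23478 = 8338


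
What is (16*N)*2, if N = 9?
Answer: 288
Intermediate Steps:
(16*N)*2 = (16*9)*2 = 144*2 = 288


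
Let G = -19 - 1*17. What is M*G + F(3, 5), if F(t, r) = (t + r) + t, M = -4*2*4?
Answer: 1163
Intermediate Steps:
G = -36 (G = -19 - 17 = -36)
M = -32 (M = -8*4 = -32)
F(t, r) = r + 2*t (F(t, r) = (r + t) + t = r + 2*t)
M*G + F(3, 5) = -32*(-36) + (5 + 2*3) = 1152 + (5 + 6) = 1152 + 11 = 1163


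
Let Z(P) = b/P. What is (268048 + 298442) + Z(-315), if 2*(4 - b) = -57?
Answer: 71377727/126 ≈ 5.6649e+5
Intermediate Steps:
b = 65/2 (b = 4 - ½*(-57) = 4 + 57/2 = 65/2 ≈ 32.500)
Z(P) = 65/(2*P)
(268048 + 298442) + Z(-315) = (268048 + 298442) + (65/2)/(-315) = 566490 + (65/2)*(-1/315) = 566490 - 13/126 = 71377727/126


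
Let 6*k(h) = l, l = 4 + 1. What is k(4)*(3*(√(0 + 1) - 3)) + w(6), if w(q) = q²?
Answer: 31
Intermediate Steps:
l = 5
k(h) = ⅚ (k(h) = (⅙)*5 = ⅚)
k(4)*(3*(√(0 + 1) - 3)) + w(6) = 5*(3*(√(0 + 1) - 3))/6 + 6² = 5*(3*(√1 - 3))/6 + 36 = 5*(3*(1 - 3))/6 + 36 = 5*(3*(-2))/6 + 36 = (⅚)*(-6) + 36 = -5 + 36 = 31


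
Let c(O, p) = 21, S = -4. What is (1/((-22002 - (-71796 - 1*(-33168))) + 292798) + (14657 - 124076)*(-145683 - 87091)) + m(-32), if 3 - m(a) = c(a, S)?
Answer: 7880997807866113/309424 ≈ 2.5470e+10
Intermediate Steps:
m(a) = -18 (m(a) = 3 - 1*21 = 3 - 21 = -18)
(1/((-22002 - (-71796 - 1*(-33168))) + 292798) + (14657 - 124076)*(-145683 - 87091)) + m(-32) = (1/((-22002 - (-71796 - 1*(-33168))) + 292798) + (14657 - 124076)*(-145683 - 87091)) - 18 = (1/((-22002 - (-71796 + 33168)) + 292798) - 109419*(-232774)) - 18 = (1/((-22002 - 1*(-38628)) + 292798) + 25469898306) - 18 = (1/((-22002 + 38628) + 292798) + 25469898306) - 18 = (1/(16626 + 292798) + 25469898306) - 18 = (1/309424 + 25469898306) - 18 = 7880997813435745/309424 - 18 = 7880997807866113/309424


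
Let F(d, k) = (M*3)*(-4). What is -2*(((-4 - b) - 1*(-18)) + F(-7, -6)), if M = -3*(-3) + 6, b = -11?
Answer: 310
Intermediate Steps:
M = 15 (M = 9 + 6 = 15)
F(d, k) = -180 (F(d, k) = (15*3)*(-4) = 45*(-4) = -180)
-2*(((-4 - b) - 1*(-18)) + F(-7, -6)) = -2*(((-4 - 1*(-11)) - 1*(-18)) - 180) = -2*(((-4 + 11) + 18) - 180) = -2*((7 + 18) - 180) = -2*(25 - 180) = -2*(-155) = 310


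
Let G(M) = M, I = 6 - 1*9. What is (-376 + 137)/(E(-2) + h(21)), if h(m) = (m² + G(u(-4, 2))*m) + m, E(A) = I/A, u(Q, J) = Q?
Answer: -478/759 ≈ -0.62978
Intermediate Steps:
I = -3 (I = 6 - 9 = -3)
E(A) = -3/A
h(m) = m² - 3*m (h(m) = (m² - 4*m) + m = m² - 3*m)
(-376 + 137)/(E(-2) + h(21)) = (-376 + 137)/(-3/(-2) + 21*(-3 + 21)) = -239/(-3*(-½) + 21*18) = -239/(3/2 + 378) = -239/759/2 = -239*2/759 = -478/759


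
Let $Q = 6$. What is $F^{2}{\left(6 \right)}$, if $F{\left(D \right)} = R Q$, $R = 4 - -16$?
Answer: $14400$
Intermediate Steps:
$R = 20$ ($R = 4 + 16 = 20$)
$F{\left(D \right)} = 120$ ($F{\left(D \right)} = 20 \cdot 6 = 120$)
$F^{2}{\left(6 \right)} = 120^{2} = 14400$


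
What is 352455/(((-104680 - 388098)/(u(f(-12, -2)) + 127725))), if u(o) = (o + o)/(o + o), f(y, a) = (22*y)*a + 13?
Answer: -22508833665/246389 ≈ -91355.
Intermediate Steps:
f(y, a) = 13 + 22*a*y (f(y, a) = 22*a*y + 13 = 13 + 22*a*y)
u(o) = 1 (u(o) = (2*o)/((2*o)) = (2*o)*(1/(2*o)) = 1)
352455/(((-104680 - 388098)/(u(f(-12, -2)) + 127725))) = 352455/(((-104680 - 388098)/(1 + 127725))) = 352455/((-492778/127726)) = 352455/((-492778*1/127726)) = 352455/(-246389/63863) = 352455*(-63863/246389) = -22508833665/246389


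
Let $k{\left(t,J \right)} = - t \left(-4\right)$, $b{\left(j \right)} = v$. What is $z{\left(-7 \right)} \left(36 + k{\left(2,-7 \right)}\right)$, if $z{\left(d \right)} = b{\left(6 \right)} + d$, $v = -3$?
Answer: $-440$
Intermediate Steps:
$b{\left(j \right)} = -3$
$z{\left(d \right)} = -3 + d$
$k{\left(t,J \right)} = 4 t$ ($k{\left(t,J \right)} = - \left(-4\right) t = 4 t$)
$z{\left(-7 \right)} \left(36 + k{\left(2,-7 \right)}\right) = \left(-3 - 7\right) \left(36 + 4 \cdot 2\right) = - 10 \left(36 + 8\right) = \left(-10\right) 44 = -440$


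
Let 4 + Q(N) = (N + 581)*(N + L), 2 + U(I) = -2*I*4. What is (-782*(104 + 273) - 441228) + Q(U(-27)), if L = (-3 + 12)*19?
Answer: -429971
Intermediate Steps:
L = 171 (L = 9*19 = 171)
U(I) = -2 - 8*I (U(I) = -2 - 2*I*4 = -2 - 8*I)
Q(N) = -4 + (171 + N)*(581 + N) (Q(N) = -4 + (N + 581)*(N + 171) = -4 + (581 + N)*(171 + N) = -4 + (171 + N)*(581 + N))
(-782*(104 + 273) - 441228) + Q(U(-27)) = (-782*(104 + 273) - 441228) + (99347 + (-2 - 8*(-27))² + 752*(-2 - 8*(-27))) = (-782*377 - 441228) + (99347 + (-2 + 216)² + 752*(-2 + 216)) = (-294814 - 441228) + (99347 + 214² + 752*214) = -736042 + (99347 + 45796 + 160928) = -736042 + 306071 = -429971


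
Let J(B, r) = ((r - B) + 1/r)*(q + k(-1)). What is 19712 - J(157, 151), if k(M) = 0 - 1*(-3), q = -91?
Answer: 2896872/151 ≈ 19185.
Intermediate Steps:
k(M) = 3 (k(M) = 0 + 3 = 3)
J(B, r) = -88*r - 88/r + 88*B (J(B, r) = ((r - B) + 1/r)*(-91 + 3) = (r + 1/r - B)*(-88) = -88*r - 88/r + 88*B)
19712 - J(157, 151) = 19712 - (-88*151 - 88/151 + 88*157) = 19712 - (-13288 - 88*1/151 + 13816) = 19712 - (-13288 - 88/151 + 13816) = 19712 - 1*79640/151 = 19712 - 79640/151 = 2896872/151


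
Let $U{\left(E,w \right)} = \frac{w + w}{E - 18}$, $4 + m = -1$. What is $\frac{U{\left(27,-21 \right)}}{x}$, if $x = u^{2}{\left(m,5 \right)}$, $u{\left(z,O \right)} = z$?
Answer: $- \frac{14}{75} \approx -0.18667$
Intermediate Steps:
$m = -5$ ($m = -4 - 1 = -5$)
$U{\left(E,w \right)} = \frac{2 w}{-18 + E}$
$x = 25$ ($x = \left(-5\right)^{2} = 25$)
$\frac{U{\left(27,-21 \right)}}{x} = \frac{2 \left(-21\right) \frac{1}{-18 + 27}}{25} = 2 \left(-21\right) \frac{1}{9} \cdot \frac{1}{25} = \left(- \frac{14}{3}\right) \frac{1}{25} = - \frac{14}{75}$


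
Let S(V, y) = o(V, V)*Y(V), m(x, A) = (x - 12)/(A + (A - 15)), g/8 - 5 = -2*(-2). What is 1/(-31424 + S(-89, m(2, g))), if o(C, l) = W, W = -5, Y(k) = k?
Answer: -1/30979 ≈ -3.2280e-5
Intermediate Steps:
o(C, l) = -5
g = 72 (g = 40 + 8*(-2*(-2)) = 40 + 8*4 = 40 + 32 = 72)
m(x, A) = (-12 + x)/(-15 + 2*A) (m(x, A) = (-12 + x)/(A + (-15 + A)) = (-12 + x)/(-15 + 2*A))
S(V, y) = -5*V
1/(-31424 + S(-89, m(2, g))) = 1/(-31424 - 5*(-89)) = 1/(-31424 + 445) = 1/(-30979) = -1/30979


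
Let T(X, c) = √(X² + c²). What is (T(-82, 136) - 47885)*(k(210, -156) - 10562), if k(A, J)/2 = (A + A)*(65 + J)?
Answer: 4166090770 - 174004*√6305 ≈ 4.1523e+9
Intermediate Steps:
k(A, J) = 4*A*(65 + J) (k(A, J) = 2*((A + A)*(65 + J)) = 2*((2*A)*(65 + J)) = 2*(2*A*(65 + J)) = 4*A*(65 + J))
(T(-82, 136) - 47885)*(k(210, -156) - 10562) = (√((-82)² + 136²) - 47885)*(4*210*(65 - 156) - 10562) = (√(6724 + 18496) - 47885)*(4*210*(-91) - 10562) = (√25220 - 47885)*(-76440 - 10562) = (2*√6305 - 47885)*(-87002) = (-47885 + 2*√6305)*(-87002) = 4166090770 - 174004*√6305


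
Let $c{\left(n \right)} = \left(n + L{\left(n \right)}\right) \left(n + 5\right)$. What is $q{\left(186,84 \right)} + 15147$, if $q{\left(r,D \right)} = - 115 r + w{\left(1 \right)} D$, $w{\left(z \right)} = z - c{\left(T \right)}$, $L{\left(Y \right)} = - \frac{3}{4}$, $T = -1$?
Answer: $-5571$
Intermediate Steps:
$L{\left(Y \right)} = - \frac{3}{4}$ ($L{\left(Y \right)} = \left(-3\right) \frac{1}{4} = - \frac{3}{4}$)
$c{\left(n \right)} = \left(5 + n\right) \left(- \frac{3}{4} + n\right)$ ($c{\left(n \right)} = \left(n - \frac{3}{4}\right) \left(n + 5\right) = \left(- \frac{3}{4} + n\right) \left(5 + n\right) = \left(5 + n\right) \left(- \frac{3}{4} + n\right)$)
$w{\left(z \right)} = 7 + z$ ($w{\left(z \right)} = z - \left(- \frac{15}{4} + \left(-1\right)^{2} + \frac{17}{4} \left(-1\right)\right) = z - \left(- \frac{15}{4} + 1 - \frac{17}{4}\right) = z - -7 = z + 7 = 7 + z$)
$q{\left(r,D \right)} = - 115 r + 8 D$ ($q{\left(r,D \right)} = - 115 r + \left(7 + 1\right) D = - 115 r + 8 D$)
$q{\left(186,84 \right)} + 15147 = \left(\left(-115\right) 186 + 8 \cdot 84\right) + 15147 = \left(-21390 + 672\right) + 15147 = -20718 + 15147 = -5571$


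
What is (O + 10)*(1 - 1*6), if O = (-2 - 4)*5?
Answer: 100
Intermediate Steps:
O = -30 (O = -6*5 = -30)
(O + 10)*(1 - 1*6) = (-30 + 10)*(1 - 1*6) = -20*(1 - 6) = -20*(-5) = 100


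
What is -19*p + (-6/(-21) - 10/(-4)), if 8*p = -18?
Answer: 1275/28 ≈ 45.536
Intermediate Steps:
p = -9/4 (p = (1/8)*(-18) = -9/4 ≈ -2.2500)
-19*p + (-6/(-21) - 10/(-4)) = -19*(-9/4) + (-6/(-21) - 10/(-4)) = 171/4 + (-6*(-1/21) - 10*(-1/4)) = 171/4 + (2/7 + 5/2) = 171/4 + 39/14 = 1275/28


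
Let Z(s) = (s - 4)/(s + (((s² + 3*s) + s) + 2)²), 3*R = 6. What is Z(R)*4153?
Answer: -4153/99 ≈ -41.949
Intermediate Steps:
R = 2 (R = (⅓)*6 = 2)
Z(s) = (-4 + s)/(s + (2 + s² + 4*s)²) (Z(s) = (-4 + s)/(s + ((s² + 4*s) + 2)²) = (-4 + s)/(s + (2 + s² + 4*s)²))
Z(R)*4153 = ((-4 + 2)/(2 + (2 + 2² + 4*2)²))*4153 = (-2/(2 + (2 + 4 + 8)²))*4153 = (-2/(2 + 14²))*4153 = (-2/(2 + 196))*4153 = (-2/198)*4153 = ((1/198)*(-2))*4153 = -1/99*4153 = -4153/99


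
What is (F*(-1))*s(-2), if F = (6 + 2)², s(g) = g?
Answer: 128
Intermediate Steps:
F = 64 (F = 8² = 64)
(F*(-1))*s(-2) = (64*(-1))*(-2) = -64*(-2) = 128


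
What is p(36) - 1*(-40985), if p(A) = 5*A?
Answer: 41165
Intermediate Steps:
p(36) - 1*(-40985) = 5*36 - 1*(-40985) = 180 + 40985 = 41165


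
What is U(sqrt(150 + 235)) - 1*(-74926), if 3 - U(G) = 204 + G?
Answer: 74725 - sqrt(385) ≈ 74705.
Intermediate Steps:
U(G) = -201 - G (U(G) = 3 - (204 + G) = 3 + (-204 - G) = -201 - G)
U(sqrt(150 + 235)) - 1*(-74926) = (-201 - sqrt(150 + 235)) - 1*(-74926) = (-201 - sqrt(385)) + 74926 = 74725 - sqrt(385)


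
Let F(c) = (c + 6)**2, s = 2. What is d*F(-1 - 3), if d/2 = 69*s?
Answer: 1104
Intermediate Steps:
F(c) = (6 + c)**2
d = 276 (d = 2*(69*2) = 2*138 = 276)
d*F(-1 - 3) = 276*(6 + (-1 - 3))**2 = 276*(6 - 4)**2 = 276*2**2 = 276*4 = 1104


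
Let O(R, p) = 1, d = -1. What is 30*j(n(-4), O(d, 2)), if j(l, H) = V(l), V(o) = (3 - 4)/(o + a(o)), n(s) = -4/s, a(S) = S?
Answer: -15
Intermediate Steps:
V(o) = -1/(2*o) (V(o) = (3 - 4)/(o + o) = -1/(2*o))
j(l, H) = -1/(2*l)
30*j(n(-4), O(d, 2)) = 30*(-1/(2*((-4/(-4))))) = 30*(-1/(2*((-4*(-¼))))) = 30*(-½/1) = 30*(-½*1) = 30*(-½) = -15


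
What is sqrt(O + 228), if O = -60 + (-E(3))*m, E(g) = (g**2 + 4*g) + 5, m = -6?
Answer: 18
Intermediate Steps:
E(g) = 5 + g**2 + 4*g
O = 96 (O = -60 - (5 + 3**2 + 4*3)*(-6) = -60 - (5 + 9 + 12)*(-6) = -60 - 1*26*(-6) = -60 - 26*(-6) = -60 + 156 = 96)
sqrt(O + 228) = sqrt(96 + 228) = sqrt(324) = 18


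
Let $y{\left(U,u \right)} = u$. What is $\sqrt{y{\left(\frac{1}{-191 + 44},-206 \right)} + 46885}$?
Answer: $\sqrt{46679} \approx 216.05$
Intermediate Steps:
$\sqrt{y{\left(\frac{1}{-191 + 44},-206 \right)} + 46885} = \sqrt{-206 + 46885} = \sqrt{46679}$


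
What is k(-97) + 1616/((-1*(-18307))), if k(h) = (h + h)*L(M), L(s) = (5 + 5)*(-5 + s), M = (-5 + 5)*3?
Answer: 177579516/18307 ≈ 9700.1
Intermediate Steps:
M = 0 (M = 0*3 = 0)
L(s) = -50 + 10*s (L(s) = 10*(-5 + s) = -50 + 10*s)
k(h) = -100*h (k(h) = (h + h)*(-50 + 10*0) = (2*h)*(-50 + 0) = (2*h)*(-50) = -100*h)
k(-97) + 1616/((-1*(-18307))) = -100*(-97) + 1616/((-1*(-18307))) = 9700 + 1616/18307 = 177579516/18307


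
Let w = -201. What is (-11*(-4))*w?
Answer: -8844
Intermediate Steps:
(-11*(-4))*w = -11*(-4)*(-201) = 44*(-201) = -8844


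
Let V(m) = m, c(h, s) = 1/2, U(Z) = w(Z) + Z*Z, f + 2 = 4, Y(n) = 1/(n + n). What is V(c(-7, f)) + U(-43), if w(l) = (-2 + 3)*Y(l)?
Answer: 79528/43 ≈ 1849.5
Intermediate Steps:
Y(n) = 1/(2*n)
f = 2 (f = -2 + 4 = 2)
w(l) = 1/(2*l) (w(l) = (-2 + 3)*(1/(2*l)) = 1*(1/(2*l)) = 1/(2*l))
U(Z) = Z² + 1/(2*Z) (U(Z) = 1/(2*Z) + Z*Z = 1/(2*Z) + Z² = Z² + 1/(2*Z))
c(h, s) = ½
V(c(-7, f)) + U(-43) = ½ + (½ + (-43)³)/(-43) = ½ - (½ - 79507)/43 = ½ - 1/43*(-159013/2) = ½ + 159013/86 = 79528/43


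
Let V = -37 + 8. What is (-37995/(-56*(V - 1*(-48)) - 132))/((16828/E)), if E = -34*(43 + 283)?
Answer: -105284145/5031572 ≈ -20.925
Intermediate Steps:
V = -29
E = -11084 (E = -34*326 = -11084)
(-37995/(-56*(V - 1*(-48)) - 132))/((16828/E)) = (-37995/(-56*(-29 - 1*(-48)) - 132))/((16828/(-11084))) = (-37995/(-56*(-29 + 48) - 132))/((16828*(-1/11084))) = (-37995/(-56*19 - 132))/(-4207/2771) = -37995/(-1064 - 132)*(-2771/4207) = -37995/(-1196)*(-2771/4207) = -37995*(-1/1196)*(-2771/4207) = (37995/1196)*(-2771/4207) = -105284145/5031572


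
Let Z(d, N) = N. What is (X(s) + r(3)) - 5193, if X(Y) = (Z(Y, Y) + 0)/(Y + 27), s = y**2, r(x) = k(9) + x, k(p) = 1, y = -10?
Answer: -658903/127 ≈ -5188.2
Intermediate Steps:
r(x) = 1 + x
s = 100 (s = (-10)**2 = 100)
X(Y) = Y/(27 + Y) (X(Y) = (Y + 0)/(Y + 27) = Y/(27 + Y))
(X(s) + r(3)) - 5193 = (100/(27 + 100) + (1 + 3)) - 5193 = (100/127 + 4) - 5193 = 608/127 - 5193 = -658903/127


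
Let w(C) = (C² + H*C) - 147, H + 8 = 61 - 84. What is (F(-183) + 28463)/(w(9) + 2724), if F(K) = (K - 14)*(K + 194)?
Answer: 26296/2379 ≈ 11.053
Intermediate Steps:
H = -31 (H = -8 + (61 - 84) = -8 - 23 = -31)
w(C) = -147 + C² - 31*C (w(C) = (C² - 31*C) - 147 = -147 + C² - 31*C)
F(K) = (-14 + K)*(194 + K)
(F(-183) + 28463)/(w(9) + 2724) = ((-2716 + (-183)² + 180*(-183)) + 28463)/((-147 + 9² - 31*9) + 2724) = ((-2716 + 33489 - 32940) + 28463)/((-147 + 81 - 279) + 2724) = (-2167 + 28463)/(-345 + 2724) = 26296/2379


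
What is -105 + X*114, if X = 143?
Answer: 16197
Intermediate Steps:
-105 + X*114 = -105 + 143*114 = -105 + 16302 = 16197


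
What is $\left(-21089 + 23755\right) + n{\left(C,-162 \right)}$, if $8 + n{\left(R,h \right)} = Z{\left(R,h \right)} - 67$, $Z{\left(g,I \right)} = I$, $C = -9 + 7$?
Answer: $2429$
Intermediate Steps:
$C = -2$
$n{\left(R,h \right)} = -75 + h$ ($n{\left(R,h \right)} = -8 + \left(h - 67\right) = -8 + \left(-67 + h\right) = -75 + h$)
$\left(-21089 + 23755\right) + n{\left(C,-162 \right)} = \left(-21089 + 23755\right) - 237 = 2666 - 237 = 2429$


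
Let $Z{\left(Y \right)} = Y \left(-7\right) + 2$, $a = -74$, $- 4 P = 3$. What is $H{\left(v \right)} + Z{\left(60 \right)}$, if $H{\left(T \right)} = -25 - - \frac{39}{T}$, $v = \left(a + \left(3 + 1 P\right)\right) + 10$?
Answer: $- \frac{8429}{19} \approx -443.63$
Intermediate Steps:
$P = - \frac{3}{4}$ ($P = \left(- \frac{1}{4}\right) 3 = - \frac{3}{4} \approx -0.75$)
$v = - \frac{247}{4}$ ($v = \left(-74 + \left(3 + 1 \left(- \frac{3}{4}\right)\right)\right) + 10 = \left(-74 + \left(3 - \frac{3}{4}\right)\right) + 10 = \left(-74 + \frac{9}{4}\right) + 10 = - \frac{287}{4} + 10 = - \frac{247}{4} \approx -61.75$)
$H{\left(T \right)} = -25 + \frac{39}{T}$
$Z{\left(Y \right)} = 2 - 7 Y$ ($Z{\left(Y \right)} = - 7 Y + 2 = 2 - 7 Y$)
$H{\left(v \right)} + Z{\left(60 \right)} = \left(-25 + \frac{39}{- \frac{247}{4}}\right) + \left(2 - 420\right) = \left(-25 + 39 \left(- \frac{4}{247}\right)\right) + \left(2 - 420\right) = \left(-25 - \frac{12}{19}\right) - 418 = - \frac{487}{19} - 418 = - \frac{8429}{19}$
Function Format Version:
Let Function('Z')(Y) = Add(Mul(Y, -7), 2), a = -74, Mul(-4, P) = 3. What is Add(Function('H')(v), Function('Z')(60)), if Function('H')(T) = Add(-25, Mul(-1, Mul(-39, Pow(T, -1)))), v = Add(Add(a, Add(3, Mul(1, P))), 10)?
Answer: Rational(-8429, 19) ≈ -443.63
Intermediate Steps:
P = Rational(-3, 4) (P = Mul(Rational(-1, 4), 3) = Rational(-3, 4) ≈ -0.75000)
v = Rational(-247, 4) (v = Add(Add(-74, Add(3, Mul(1, Rational(-3, 4)))), 10) = Add(Add(-74, Add(3, Rational(-3, 4))), 10) = Add(Add(-74, Rational(9, 4)), 10) = Add(Rational(-287, 4), 10) = Rational(-247, 4) ≈ -61.750)
Function('H')(T) = Add(-25, Mul(39, Pow(T, -1)))
Function('Z')(Y) = Add(2, Mul(-7, Y)) (Function('Z')(Y) = Add(Mul(-7, Y), 2) = Add(2, Mul(-7, Y)))
Add(Function('H')(v), Function('Z')(60)) = Add(Add(-25, Mul(39, Pow(Rational(-247, 4), -1))), Add(2, Mul(-7, 60))) = Add(Add(-25, Mul(39, Rational(-4, 247))), Add(2, -420)) = Add(Add(-25, Rational(-12, 19)), -418) = Add(Rational(-487, 19), -418) = Rational(-8429, 19)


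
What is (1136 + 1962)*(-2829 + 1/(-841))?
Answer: -7370730620/841 ≈ -8.7642e+6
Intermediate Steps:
(1136 + 1962)*(-2829 + 1/(-841)) = 3098*(-2829 - 1/841) = 3098*(-2379190/841) = -7370730620/841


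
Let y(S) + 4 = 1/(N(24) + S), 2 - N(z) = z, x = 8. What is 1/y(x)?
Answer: -14/57 ≈ -0.24561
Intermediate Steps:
N(z) = 2 - z
y(S) = -4 + 1/(-22 + S) (y(S) = -4 + 1/((2 - 1*24) + S) = -4 + 1/((2 - 24) + S) = -4 + 1/(-22 + S))
1/y(x) = 1/((89 - 4*8)/(-22 + 8)) = 1/((89 - 32)/(-14)) = 1/(-1/14*57) = 1/(-57/14) = -14/57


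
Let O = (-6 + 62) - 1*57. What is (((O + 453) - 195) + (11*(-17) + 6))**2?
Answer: 5776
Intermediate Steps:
O = -1 (O = 56 - 57 = -1)
(((O + 453) - 195) + (11*(-17) + 6))**2 = (((-1 + 453) - 195) + (11*(-17) + 6))**2 = ((452 - 195) + (-187 + 6))**2 = (257 - 181)**2 = 76**2 = 5776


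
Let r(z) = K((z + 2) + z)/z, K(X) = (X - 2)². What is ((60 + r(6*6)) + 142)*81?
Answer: 28026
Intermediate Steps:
K(X) = (-2 + X)²
r(z) = 4*z (r(z) = (-2 + ((z + 2) + z))²/z = (-2 + ((2 + z) + z))²/z = (-2 + (2 + 2*z))²/z = (2*z)²/z = (4*z²)/z = 4*z)
((60 + r(6*6)) + 142)*81 = ((60 + 4*(6*6)) + 142)*81 = ((60 + 4*36) + 142)*81 = ((60 + 144) + 142)*81 = (204 + 142)*81 = 346*81 = 28026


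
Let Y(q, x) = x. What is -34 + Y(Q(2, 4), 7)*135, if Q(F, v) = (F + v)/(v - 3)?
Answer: 911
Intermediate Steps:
Q(F, v) = (F + v)/(-3 + v)
-34 + Y(Q(2, 4), 7)*135 = -34 + 7*135 = -34 + 945 = 911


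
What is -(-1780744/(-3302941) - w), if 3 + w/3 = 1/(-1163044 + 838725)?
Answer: -10218397721770/1071206522179 ≈ -9.5392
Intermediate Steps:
w = -2918874/324319 (w = -9 + 3/(-1163044 + 838725) = -9 + 3/(-324319) = -9 + 3*(-1/324319) = -9 - 3/324319 = -2918874/324319 ≈ -9.0000)
-(-1780744/(-3302941) - w) = -(-1780744/(-3302941) - 1*(-2918874/324319)) = -(-1780744*(-1/3302941) + 2918874/324319) = -(1780744/3302941 + 2918874/324319) = -1*10218397721770/1071206522179 = -10218397721770/1071206522179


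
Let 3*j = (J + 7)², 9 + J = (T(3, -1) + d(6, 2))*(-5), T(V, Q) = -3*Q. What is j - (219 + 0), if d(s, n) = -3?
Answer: -653/3 ≈ -217.67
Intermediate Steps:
J = -9 (J = -9 + (-3*(-1) - 3)*(-5) = -9 + (3 - 3)*(-5) = -9 + 0*(-5) = -9 + 0 = -9)
j = 4/3 (j = (-9 + 7)²/3 = (⅓)*(-2)² = (⅓)*4 = 4/3 ≈ 1.3333)
j - (219 + 0) = 4/3 - (219 + 0) = 4/3 - 1*219 = 4/3 - 219 = -653/3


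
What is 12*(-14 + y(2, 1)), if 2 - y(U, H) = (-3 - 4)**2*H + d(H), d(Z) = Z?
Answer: -744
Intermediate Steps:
y(U, H) = 2 - 50*H (y(U, H) = 2 - ((-3 - 4)**2*H + H) = 2 - ((-7)**2*H + H) = 2 - (49*H + H) = 2 - 50*H)
12*(-14 + y(2, 1)) = 12*(-14 + (2 - 50*1)) = 12*(-14 + (2 - 50)) = 12*(-14 - 48) = 12*(-62) = -744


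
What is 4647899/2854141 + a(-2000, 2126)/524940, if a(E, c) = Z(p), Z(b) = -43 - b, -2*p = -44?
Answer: 37533578183/23050042716 ≈ 1.6284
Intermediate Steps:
p = 22 (p = -½*(-44) = 22)
a(E, c) = -65 (a(E, c) = -43 - 1*22 = -43 - 22 = -65)
4647899/2854141 + a(-2000, 2126)/524940 = 4647899/2854141 - 65/524940 = 4647899*(1/2854141) - 65*1/524940 = 4647899/2854141 - 1/8076 = 37533578183/23050042716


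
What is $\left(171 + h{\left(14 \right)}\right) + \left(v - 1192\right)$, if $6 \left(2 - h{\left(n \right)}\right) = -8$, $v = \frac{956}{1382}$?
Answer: $- \frac{2108189}{2073} \approx -1017.0$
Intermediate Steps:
$v = \frac{478}{691}$ ($v = 956 \cdot \frac{1}{1382} = \frac{478}{691} \approx 0.69175$)
$h{\left(n \right)} = \frac{10}{3}$ ($h{\left(n \right)} = 2 - - \frac{4}{3} = 2 + \frac{4}{3} = \frac{10}{3}$)
$\left(171 + h{\left(14 \right)}\right) + \left(v - 1192\right) = \left(171 + \frac{10}{3}\right) + \left(\frac{478}{691} - 1192\right) = \frac{523}{3} + \left(\frac{478}{691} - 1192\right) = \frac{523}{3} - \frac{823194}{691} = - \frac{2108189}{2073}$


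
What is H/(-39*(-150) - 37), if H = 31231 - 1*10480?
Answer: 20751/5813 ≈ 3.5698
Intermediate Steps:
H = 20751 (H = 31231 - 10480 = 20751)
H/(-39*(-150) - 37) = 20751/(-39*(-150) - 37) = 20751/(5850 - 37) = 20751/5813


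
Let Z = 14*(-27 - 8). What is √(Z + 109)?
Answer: I*√381 ≈ 19.519*I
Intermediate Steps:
Z = -490 (Z = 14*(-35) = -490)
√(Z + 109) = √(-490 + 109) = √(-381) = I*√381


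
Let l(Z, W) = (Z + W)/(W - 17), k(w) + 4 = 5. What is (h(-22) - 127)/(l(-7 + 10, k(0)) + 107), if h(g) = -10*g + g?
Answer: 284/427 ≈ 0.66511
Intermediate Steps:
h(g) = -9*g
k(w) = 1 (k(w) = -4 + 5 = 1)
l(Z, W) = (W + Z)/(-17 + W)
(h(-22) - 127)/(l(-7 + 10, k(0)) + 107) = (-9*(-22) - 127)/((1 + (-7 + 10))/(-17 + 1) + 107) = (198 - 127)/((1 + 3)/(-16) + 107) = 71/(-1/16*4 + 107) = 71/(-1/4 + 107) = 71/(427/4) = 71*(4/427) = 284/427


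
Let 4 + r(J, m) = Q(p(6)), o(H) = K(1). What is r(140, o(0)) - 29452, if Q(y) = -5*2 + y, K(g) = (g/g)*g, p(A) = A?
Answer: -29460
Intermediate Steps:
K(g) = g (K(g) = 1*g = g)
o(H) = 1
Q(y) = -10 + y
r(J, m) = -8 (r(J, m) = -4 + (-10 + 6) = -4 - 4 = -8)
r(140, o(0)) - 29452 = -8 - 29452 = -29460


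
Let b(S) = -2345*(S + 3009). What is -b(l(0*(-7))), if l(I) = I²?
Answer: 7056105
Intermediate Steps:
b(S) = -7056105 - 2345*S (b(S) = -2345*(3009 + S) = -7056105 - 2345*S)
-b(l(0*(-7))) = -(-7056105 - 2345*(0*(-7))²) = -(-7056105 - 2345*0²) = -(-7056105 - 2345*0) = -(-7056105 + 0) = -1*(-7056105) = 7056105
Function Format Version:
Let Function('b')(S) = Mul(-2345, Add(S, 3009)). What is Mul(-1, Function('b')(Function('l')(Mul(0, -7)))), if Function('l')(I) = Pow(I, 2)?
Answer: 7056105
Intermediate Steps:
Function('b')(S) = Add(-7056105, Mul(-2345, S)) (Function('b')(S) = Mul(-2345, Add(3009, S)) = Add(-7056105, Mul(-2345, S)))
Mul(-1, Function('b')(Function('l')(Mul(0, -7)))) = Mul(-1, Add(-7056105, Mul(-2345, Pow(Mul(0, -7), 2)))) = Mul(-1, Add(-7056105, Mul(-2345, Pow(0, 2)))) = Mul(-1, Add(-7056105, Mul(-2345, 0))) = Mul(-1, Add(-7056105, 0)) = Mul(-1, -7056105) = 7056105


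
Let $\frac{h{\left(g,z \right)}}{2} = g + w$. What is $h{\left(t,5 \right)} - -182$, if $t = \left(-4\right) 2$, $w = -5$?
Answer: $156$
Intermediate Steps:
$t = -8$
$h{\left(g,z \right)} = -10 + 2 g$ ($h{\left(g,z \right)} = 2 \left(g - 5\right) = 2 \left(-5 + g\right) = -10 + 2 g$)
$h{\left(t,5 \right)} - -182 = \left(-10 + 2 \left(-8\right)\right) - -182 = \left(-10 - 16\right) + 182 = -26 + 182 = 156$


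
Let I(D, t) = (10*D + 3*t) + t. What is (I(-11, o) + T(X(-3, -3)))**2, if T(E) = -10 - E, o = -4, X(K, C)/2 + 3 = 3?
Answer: 18496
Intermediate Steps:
X(K, C) = 0 (X(K, C) = -6 + 2*3 = -6 + 6 = 0)
I(D, t) = 4*t + 10*D (I(D, t) = (3*t + 10*D) + t = 4*t + 10*D)
(I(-11, o) + T(X(-3, -3)))**2 = ((4*(-4) + 10*(-11)) + (-10 - 1*0))**2 = ((-16 - 110) + (-10 + 0))**2 = (-126 - 10)**2 = (-136)**2 = 18496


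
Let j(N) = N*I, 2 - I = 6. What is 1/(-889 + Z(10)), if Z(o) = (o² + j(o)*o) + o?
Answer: -1/1179 ≈ -0.00084818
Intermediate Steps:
I = -4 (I = 2 - 1*6 = 2 - 6 = -4)
j(N) = -4*N (j(N) = N*(-4) = -4*N)
Z(o) = o - 3*o² (Z(o) = (o² + (-4*o)*o) + o = (o² - 4*o²) + o = -3*o² + o = o - 3*o²)
1/(-889 + Z(10)) = 1/(-889 + 10*(1 - 3*10)) = 1/(-889 + 10*(1 - 30)) = 1/(-889 + 10*(-29)) = 1/(-889 - 290) = 1/(-1179) = -1/1179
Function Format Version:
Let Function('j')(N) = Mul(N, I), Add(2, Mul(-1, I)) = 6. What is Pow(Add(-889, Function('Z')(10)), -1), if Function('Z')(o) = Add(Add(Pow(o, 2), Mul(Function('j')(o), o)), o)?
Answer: Rational(-1, 1179) ≈ -0.00084818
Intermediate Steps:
I = -4 (I = Add(2, Mul(-1, 6)) = Add(2, -6) = -4)
Function('j')(N) = Mul(-4, N) (Function('j')(N) = Mul(N, -4) = Mul(-4, N))
Function('Z')(o) = Add(o, Mul(-3, Pow(o, 2))) (Function('Z')(o) = Add(Add(Pow(o, 2), Mul(Mul(-4, o), o)), o) = Add(Add(Pow(o, 2), Mul(-4, Pow(o, 2))), o) = Add(Mul(-3, Pow(o, 2)), o) = Add(o, Mul(-3, Pow(o, 2))))
Pow(Add(-889, Function('Z')(10)), -1) = Pow(Add(-889, Mul(10, Add(1, Mul(-3, 10)))), -1) = Pow(Add(-889, Mul(10, Add(1, -30))), -1) = Pow(Add(-889, Mul(10, -29)), -1) = Pow(Add(-889, -290), -1) = Pow(-1179, -1) = Rational(-1, 1179)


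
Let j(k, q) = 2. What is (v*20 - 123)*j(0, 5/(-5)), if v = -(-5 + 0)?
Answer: -46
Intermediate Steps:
v = 5 (v = -1*(-5) = 5)
(v*20 - 123)*j(0, 5/(-5)) = (5*20 - 123)*2 = (100 - 123)*2 = -23*2 = -46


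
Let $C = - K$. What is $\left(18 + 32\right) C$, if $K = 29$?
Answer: $-1450$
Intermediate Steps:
$C = -29$ ($C = \left(-1\right) 29 = -29$)
$\left(18 + 32\right) C = \left(18 + 32\right) \left(-29\right) = 50 \left(-29\right) = -1450$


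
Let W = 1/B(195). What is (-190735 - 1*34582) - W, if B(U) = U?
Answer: -43936816/195 ≈ -2.2532e+5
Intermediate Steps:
W = 1/195 ≈ 0.0051282
(-190735 - 1*34582) - W = (-190735 - 1*34582) - 1*1/195 = (-190735 - 34582) - 1/195 = -225317 - 1/195 = -43936816/195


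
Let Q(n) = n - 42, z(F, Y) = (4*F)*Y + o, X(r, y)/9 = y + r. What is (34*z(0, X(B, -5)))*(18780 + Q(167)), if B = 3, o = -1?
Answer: -642770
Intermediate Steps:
X(r, y) = 9*r + 9*y (X(r, y) = 9*(y + r) = 9*(r + y) = 9*r + 9*y)
z(F, Y) = -1 + 4*F*Y (z(F, Y) = (4*F)*Y - 1 = 4*F*Y - 1 = -1 + 4*F*Y)
Q(n) = -42 + n
(34*z(0, X(B, -5)))*(18780 + Q(167)) = (34*(-1 + 4*0*(9*3 + 9*(-5))))*(18780 + (-42 + 167)) = (34*(-1 + 4*0*(27 - 45)))*(18780 + 125) = (34*(-1 + 4*0*(-18)))*18905 = (34*(-1 + 0))*18905 = (34*(-1))*18905 = -34*18905 = -642770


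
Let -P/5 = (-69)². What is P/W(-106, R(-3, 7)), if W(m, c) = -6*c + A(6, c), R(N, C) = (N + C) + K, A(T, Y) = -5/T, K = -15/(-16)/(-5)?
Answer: 571320/569 ≈ 1004.1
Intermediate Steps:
P = -23805 (P = -5*(-69)² = -5*4761 = -23805)
K = -3/16 (K = -15*(-1/16)*(-⅕) = (15/16)*(-⅕) = -3/16 ≈ -0.18750)
R(N, C) = -3/16 + C + N (R(N, C) = (N + C) - 3/16 = (C + N) - 3/16 = -3/16 + C + N)
W(m, c) = -⅚ - 6*c (W(m, c) = -6*c - 5/6 = -6*c - 5*⅙ = -6*c - ⅚ = -⅚ - 6*c)
P/W(-106, R(-3, 7)) = -23805/(-⅚ - 6*(-3/16 + 7 - 3)) = -23805/(-⅚ - 6*61/16) = -23805/(-⅚ - 183/8) = -23805/(-569/24) = -23805*(-24/569) = 571320/569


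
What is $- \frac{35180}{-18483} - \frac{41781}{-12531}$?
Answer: $\frac{404359601}{77203491} \approx 5.2376$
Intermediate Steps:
$- \frac{35180}{-18483} - \frac{41781}{-12531} = \left(-35180\right) \left(- \frac{1}{18483}\right) - - \frac{13927}{4177} = \frac{35180}{18483} + \frac{13927}{4177} = \frac{404359601}{77203491}$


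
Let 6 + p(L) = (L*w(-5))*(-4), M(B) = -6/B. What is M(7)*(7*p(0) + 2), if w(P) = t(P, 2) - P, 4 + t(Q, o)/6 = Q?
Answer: 240/7 ≈ 34.286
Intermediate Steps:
t(Q, o) = -24 + 6*Q
w(P) = -24 + 5*P (w(P) = (-24 + 6*P) - P = -24 + 5*P)
p(L) = -6 + 196*L (p(L) = -6 + (L*(-24 + 5*(-5)))*(-4) = -6 + (L*(-24 - 25))*(-4) = -6 + (L*(-49))*(-4) = -6 - 49*L*(-4) = -6 + 196*L)
M(7)*(7*p(0) + 2) = (-6/7)*(7*(-6 + 196*0) + 2) = (-6*1/7)*(7*(-6 + 0) + 2) = -6*(7*(-6) + 2)/7 = -6*(-42 + 2)/7 = -6/7*(-40) = 240/7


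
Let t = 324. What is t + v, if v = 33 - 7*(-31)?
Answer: 574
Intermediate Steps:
v = 250 (v = 33 + 217 = 250)
t + v = 324 + 250 = 574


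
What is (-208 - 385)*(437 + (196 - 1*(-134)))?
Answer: -454831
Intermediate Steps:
(-208 - 385)*(437 + (196 - 1*(-134))) = -593*(437 + (196 + 134)) = -593*(437 + 330) = -593*767 = -454831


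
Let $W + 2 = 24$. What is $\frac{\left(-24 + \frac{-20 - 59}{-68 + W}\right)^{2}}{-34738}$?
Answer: $- \frac{1050625}{73505608} \approx -0.014293$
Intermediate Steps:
$W = 22$ ($W = -2 + 24 = 22$)
$\frac{\left(-24 + \frac{-20 - 59}{-68 + W}\right)^{2}}{-34738} = \frac{\left(-24 + \frac{-20 - 59}{-68 + 22}\right)^{2}}{-34738} = \left(-24 - \frac{79}{-46}\right)^{2} \left(- \frac{1}{34738}\right) = \left(-24 - - \frac{79}{46}\right)^{2} \left(- \frac{1}{34738}\right) = \left(-24 + \frac{79}{46}\right)^{2} \left(- \frac{1}{34738}\right) = \left(- \frac{1025}{46}\right)^{2} \left(- \frac{1}{34738}\right) = \frac{1050625}{2116} \left(- \frac{1}{34738}\right) = - \frac{1050625}{73505608}$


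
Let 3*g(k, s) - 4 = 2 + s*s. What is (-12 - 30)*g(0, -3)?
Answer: -210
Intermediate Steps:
g(k, s) = 2 + s**2/3 (g(k, s) = 4/3 + (2 + s*s)/3 = 4/3 + (2 + s**2)/3 = 4/3 + (2/3 + s**2/3) = 2 + s**2/3)
(-12 - 30)*g(0, -3) = (-12 - 30)*(2 + (1/3)*(-3)**2) = -42*(2 + (1/3)*9) = -42*(2 + 3) = -42*5 = -210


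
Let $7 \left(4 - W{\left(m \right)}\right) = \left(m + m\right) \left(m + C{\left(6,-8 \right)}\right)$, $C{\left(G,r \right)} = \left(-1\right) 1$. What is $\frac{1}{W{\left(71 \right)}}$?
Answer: $- \frac{1}{1416} \approx -0.00070621$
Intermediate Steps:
$C{\left(G,r \right)} = -1$
$W{\left(m \right)} = 4 - \frac{2 m \left(-1 + m\right)}{7}$ ($W{\left(m \right)} = 4 - \frac{\left(m + m\right) \left(m - 1\right)}{7} = 4 - \frac{2 m \left(-1 + m\right)}{7}$)
$\frac{1}{W{\left(71 \right)}} = \frac{1}{4 - \frac{2 \cdot 71^{2}}{7} + \frac{2}{7} \cdot 71} = \frac{1}{4 - \frac{10082}{7} + \frac{142}{7}} = \frac{1}{-1416} = - \frac{1}{1416}$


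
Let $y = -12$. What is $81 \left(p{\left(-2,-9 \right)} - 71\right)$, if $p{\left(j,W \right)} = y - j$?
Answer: $-6561$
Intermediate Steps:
$p{\left(j,W \right)} = -12 - j$
$81 \left(p{\left(-2,-9 \right)} - 71\right) = 81 \left(\left(-12 - -2\right) - 71\right) = 81 \left(\left(-12 + 2\right) - 71\right) = 81 \left(-10 - 71\right) = 81 \left(-81\right) = -6561$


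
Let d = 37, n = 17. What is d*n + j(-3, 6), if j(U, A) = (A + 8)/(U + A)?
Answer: 1901/3 ≈ 633.67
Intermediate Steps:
j(U, A) = (8 + A)/(A + U)
d*n + j(-3, 6) = 37*17 + (8 + 6)/(6 - 3) = 629 + 14/3 = 1901/3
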